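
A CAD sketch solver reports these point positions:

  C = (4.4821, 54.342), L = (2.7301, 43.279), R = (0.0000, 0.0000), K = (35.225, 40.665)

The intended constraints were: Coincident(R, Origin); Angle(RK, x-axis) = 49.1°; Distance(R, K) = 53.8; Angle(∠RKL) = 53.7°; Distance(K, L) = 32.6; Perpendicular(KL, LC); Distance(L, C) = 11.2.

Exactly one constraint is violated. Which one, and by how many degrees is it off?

Perpendicular(KL, LC) — off by 4.40°.

R = (0.00, 0.00) ✓; RK at 49.10° ✓; |RK| = 53.80 ✓; ∠RKL = 53.70° ✓; |KL| = 32.60 ✓; ∠(KL, LC) = 94.40° ✗; |LC| = 11.20 ✓.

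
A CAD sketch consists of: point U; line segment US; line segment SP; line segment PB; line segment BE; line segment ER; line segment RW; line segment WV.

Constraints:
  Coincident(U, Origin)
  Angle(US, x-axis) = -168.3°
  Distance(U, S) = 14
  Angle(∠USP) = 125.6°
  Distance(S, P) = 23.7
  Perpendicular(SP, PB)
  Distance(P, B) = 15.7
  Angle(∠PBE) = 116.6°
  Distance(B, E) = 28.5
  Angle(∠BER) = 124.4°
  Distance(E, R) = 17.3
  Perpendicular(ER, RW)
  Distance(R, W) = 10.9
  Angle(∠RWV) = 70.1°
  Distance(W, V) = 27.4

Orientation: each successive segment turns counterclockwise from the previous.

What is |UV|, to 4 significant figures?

24.56

U is at the origin; US runs at -168.3° with length 14.0, so S = (-13.71, -2.839). ∠USP = 125.6° gives SP at -113.9° from the x-axis; with |SP| = 23.7, P = (-23.31, -24.51). The perpendicularity gives PB at right angles to SP, so PB runs at -23.90°; with |PB| = 15.7, B = (-8.957, -30.87). ∠PBE = 116.6° gives BE at 39.50° from the x-axis; with |BE| = 28.5, E = (13.03, -12.74). ∠BER = 124.4° gives ER at 95.10° from the x-axis; with |ER| = 17.3, R = (11.50, 4.492). ER ⟂ RW, so RW runs at -174.9°; with |RW| = 10.9, W = (0.6394, 3.523). ∠RWV = 70.1° gives WV at -65.00° from the x-axis; with |WV| = 27.4, V = (12.22, -21.31). Then |UV| = |V − U| = 24.56.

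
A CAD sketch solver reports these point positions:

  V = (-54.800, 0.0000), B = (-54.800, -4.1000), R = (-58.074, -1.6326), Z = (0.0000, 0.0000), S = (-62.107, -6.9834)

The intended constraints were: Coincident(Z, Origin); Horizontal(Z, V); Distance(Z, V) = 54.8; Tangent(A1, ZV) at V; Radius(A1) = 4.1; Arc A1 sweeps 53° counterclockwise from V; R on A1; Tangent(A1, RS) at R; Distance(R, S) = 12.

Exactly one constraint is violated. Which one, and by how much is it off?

Distance(R, S) = 12 — off by 5.30.

Z = (0.00, 0.00) ✓; Z.y = 0.00, V.y = 0.00 ✓; |ZV| = 54.80 ✓; ∠(BV, VZ) = 90.00° ✓; |BV| = 4.100 ✓; bearing(B→R) − bearing(B→V) = 53.00° ✓; |BR| = 4.100 ✓; ∠(BR, RS) = 90.00° ✓; |RS| = 6.700 ✗.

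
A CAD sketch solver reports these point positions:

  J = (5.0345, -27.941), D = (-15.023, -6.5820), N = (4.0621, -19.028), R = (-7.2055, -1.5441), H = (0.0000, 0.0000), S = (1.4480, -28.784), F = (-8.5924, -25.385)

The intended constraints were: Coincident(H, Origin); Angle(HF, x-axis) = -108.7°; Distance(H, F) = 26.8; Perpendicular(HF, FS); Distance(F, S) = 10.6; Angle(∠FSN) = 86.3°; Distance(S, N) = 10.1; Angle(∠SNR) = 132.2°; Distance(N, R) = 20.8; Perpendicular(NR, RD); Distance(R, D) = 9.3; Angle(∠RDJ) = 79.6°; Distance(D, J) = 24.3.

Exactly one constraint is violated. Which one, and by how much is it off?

Distance(D, J) = 24.3 — off by 5.00.

H = (0.00, 0.00) ✓; HF at -108.7° ✓; |HF| = 26.80 ✓; ∠(HF, FS) = 90.00° ✓; |FS| = 10.60 ✓; ∠FSN = 86.30° ✓; |SN| = 10.10 ✓; ∠SNR = 132.2° ✓; |NR| = 20.80 ✓; ∠(NR, RD) = 90.00° ✓; |RD| = 9.300 ✓; ∠RDJ = 79.60° ✓; |DJ| = 29.30 ✗.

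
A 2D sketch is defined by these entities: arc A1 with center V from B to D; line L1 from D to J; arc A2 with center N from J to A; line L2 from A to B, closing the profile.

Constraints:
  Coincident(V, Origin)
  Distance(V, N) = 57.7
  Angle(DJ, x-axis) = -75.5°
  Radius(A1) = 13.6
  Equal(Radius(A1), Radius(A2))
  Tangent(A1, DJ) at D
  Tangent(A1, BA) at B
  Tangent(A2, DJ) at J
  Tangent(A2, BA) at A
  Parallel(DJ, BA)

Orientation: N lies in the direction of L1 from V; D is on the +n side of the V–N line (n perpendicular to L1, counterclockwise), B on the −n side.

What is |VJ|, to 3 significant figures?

59.3

The slot axis is L1's direction at -75.5°, so u = (cos -75.5°, sin -75.5°) = (0.250, -0.968) and n = (−sin -75.5°, cos -75.5°) = (0.968, 0.250). V is at the origin and N lies 57.7 along u from V, so N = 57.7·u = (14.4, -55.9). Tangency of A1 to both parallel lines with radius 13.6 puts D and B at V ± 13.6·n: D = (13.2, 3.41), B = (-13.2, -3.41). Equal radii place J and A the same way about N: J = N + 13.6·n = (27.6, -52.5), A = N − 13.6·n = (1.28, -59.3). Then |VJ| = |J − V| = 59.3.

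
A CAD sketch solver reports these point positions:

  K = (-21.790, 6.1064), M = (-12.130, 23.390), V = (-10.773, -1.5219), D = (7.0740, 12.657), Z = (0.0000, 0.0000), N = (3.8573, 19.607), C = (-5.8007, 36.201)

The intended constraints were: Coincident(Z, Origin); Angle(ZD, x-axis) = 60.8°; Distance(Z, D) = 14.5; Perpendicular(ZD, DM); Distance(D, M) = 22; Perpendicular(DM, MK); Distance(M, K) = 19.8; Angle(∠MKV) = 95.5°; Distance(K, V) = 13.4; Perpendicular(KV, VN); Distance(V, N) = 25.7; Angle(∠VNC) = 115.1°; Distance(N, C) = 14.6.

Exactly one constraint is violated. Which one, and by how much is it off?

Distance(N, C) = 14.6 — off by 4.60.

Z = (0.00, 0.00) ✓; ZD at 60.80° ✓; |ZD| = 14.50 ✓; ∠(ZD, DM) = 90.00° ✓; |DM| = 22.00 ✓; ∠(DM, MK) = 90.00° ✓; |MK| = 19.80 ✓; ∠MKV = 95.50° ✓; |KV| = 13.40 ✓; ∠(KV, VN) = 90.00° ✓; |VN| = 25.70 ✓; ∠VNC = 115.1° ✓; |NC| = 19.20 ✗.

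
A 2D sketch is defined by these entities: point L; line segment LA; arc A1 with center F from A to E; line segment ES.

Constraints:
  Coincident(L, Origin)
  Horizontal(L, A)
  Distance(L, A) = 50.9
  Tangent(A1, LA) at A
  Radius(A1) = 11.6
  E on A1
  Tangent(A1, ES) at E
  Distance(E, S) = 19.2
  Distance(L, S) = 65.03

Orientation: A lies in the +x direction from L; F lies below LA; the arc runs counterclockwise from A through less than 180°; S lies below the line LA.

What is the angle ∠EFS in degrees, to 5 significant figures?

58.861°

Checks: |FE| = 11.60 ✓; ∠(FE, ES) = 90.00° ✓; |ES| = 19.20 ✓; |LS| = 65.03 ✓.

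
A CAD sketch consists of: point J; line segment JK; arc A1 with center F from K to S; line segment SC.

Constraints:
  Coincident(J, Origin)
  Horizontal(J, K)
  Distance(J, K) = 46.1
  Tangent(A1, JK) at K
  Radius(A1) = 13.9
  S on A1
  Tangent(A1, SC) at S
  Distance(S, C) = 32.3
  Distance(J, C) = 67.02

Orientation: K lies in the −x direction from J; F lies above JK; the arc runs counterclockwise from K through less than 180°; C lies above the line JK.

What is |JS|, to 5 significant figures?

38.424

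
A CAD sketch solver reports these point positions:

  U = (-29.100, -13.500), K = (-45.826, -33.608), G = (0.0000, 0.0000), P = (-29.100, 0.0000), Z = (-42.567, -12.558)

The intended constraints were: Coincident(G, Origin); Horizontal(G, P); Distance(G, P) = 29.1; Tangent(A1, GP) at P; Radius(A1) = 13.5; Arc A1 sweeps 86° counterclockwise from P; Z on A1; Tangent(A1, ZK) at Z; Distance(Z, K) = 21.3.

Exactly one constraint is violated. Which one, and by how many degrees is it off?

Tangent(A1, ZK) at Z — off by 4.80°.

G = (0.00, 0.00) ✓; G.y = 0.00, P.y = 0.00 ✓; |GP| = 29.10 ✓; ∠(UP, PG) = 90.00° ✓; |UP| = 13.50 ✓; bearing(U→Z) − bearing(U→P) = 86.00° ✓; |UZ| = 13.50 ✓; ∠(UZ, ZK) = 94.80° ✗; |ZK| = 21.30 ✓.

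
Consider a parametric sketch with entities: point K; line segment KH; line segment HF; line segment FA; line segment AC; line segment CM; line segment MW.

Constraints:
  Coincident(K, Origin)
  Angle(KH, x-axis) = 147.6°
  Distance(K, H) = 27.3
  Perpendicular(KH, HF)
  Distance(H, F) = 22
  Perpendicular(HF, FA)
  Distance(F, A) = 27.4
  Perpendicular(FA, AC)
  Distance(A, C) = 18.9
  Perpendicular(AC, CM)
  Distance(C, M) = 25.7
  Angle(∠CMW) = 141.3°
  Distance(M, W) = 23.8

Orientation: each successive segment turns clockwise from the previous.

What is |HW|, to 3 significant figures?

24.7

K is at the origin; KH runs at 147.6° with length 27.3, so H = (-23.1, 14.6). KH ⟂ HF, so HF runs at 57.6°; with |HF| = 22.0, F = (-11.3, 33.2). HF is perpendicular to FA, so FA runs at -32.4°; with |FA| = 27.4, A = (11.9, 18.5). FA is perpendicular to AC, so AC runs at -122°; with |AC| = 18.9, C = (1.75, 2.56). AC ⟂ CM, so CM runs at 148°; with |CM| = 25.7, M = (-20.0, 16.3). ∠CMW = 141.3° gives MW at 109° from the x-axis; with |MW| = 23.8, W = (-27.7, 38.9). Then |HW| = |W − H| = 24.7.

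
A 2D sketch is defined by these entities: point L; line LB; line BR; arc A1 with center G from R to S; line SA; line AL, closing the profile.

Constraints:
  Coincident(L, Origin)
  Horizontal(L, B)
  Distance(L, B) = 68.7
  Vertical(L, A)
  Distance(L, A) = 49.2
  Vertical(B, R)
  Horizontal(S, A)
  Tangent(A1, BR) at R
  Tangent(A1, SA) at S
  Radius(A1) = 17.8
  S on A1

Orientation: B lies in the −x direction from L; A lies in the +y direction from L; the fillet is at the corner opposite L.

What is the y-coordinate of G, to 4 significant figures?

31.40

L is at the origin; LB is horizontal with |LB| = 68.7 and B on the −x side, so B = (-68.70, 0.000). LA is vertical with |LA| = 49.2 and A on the +y side, so A = (0.000, 49.20). The virtual corner opposite L is at (-68.70, 49.20). Tangency of A1 to BR means the radius GR is perpendicular to BR and tangency of A1 to SA means the radius GS is perpendicular to SA, with radius 17.8, so the center G sits 17.8 in from both sides at G = (-50.90, 31.40). So G.y = 31.40.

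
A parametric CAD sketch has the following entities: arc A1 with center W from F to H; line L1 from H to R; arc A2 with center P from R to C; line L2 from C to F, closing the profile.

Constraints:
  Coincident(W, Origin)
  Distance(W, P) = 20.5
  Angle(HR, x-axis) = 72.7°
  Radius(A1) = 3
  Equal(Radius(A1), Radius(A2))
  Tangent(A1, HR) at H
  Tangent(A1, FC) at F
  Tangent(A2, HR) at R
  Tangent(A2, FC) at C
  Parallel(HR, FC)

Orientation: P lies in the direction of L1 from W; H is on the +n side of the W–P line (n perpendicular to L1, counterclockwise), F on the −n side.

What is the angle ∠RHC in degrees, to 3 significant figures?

16.3°

The slot axis is L1's direction at 72.7°, so u = (cos 72.7°, sin 72.7°) = (0.297, 0.955) and n = (−sin 72.7°, cos 72.7°) = (-0.955, 0.297). W is at the origin and P lies 20.5 along u from W, so P = 20.5·u = (6.10, 19.6). Tangency of A1 to both parallel lines with radius 3.0 puts H and F at W ± 3.0·n: H = (-2.86, 0.892), F = (2.86, -0.892). Equal radii place R and C the same way about P: R = P + 3.0·n = (3.23, 20.5), C = P − 3.0·n = (8.96, 18.7). Then cos ∠RHC = HR·HC / (|HR||HC|), giving 16.3°.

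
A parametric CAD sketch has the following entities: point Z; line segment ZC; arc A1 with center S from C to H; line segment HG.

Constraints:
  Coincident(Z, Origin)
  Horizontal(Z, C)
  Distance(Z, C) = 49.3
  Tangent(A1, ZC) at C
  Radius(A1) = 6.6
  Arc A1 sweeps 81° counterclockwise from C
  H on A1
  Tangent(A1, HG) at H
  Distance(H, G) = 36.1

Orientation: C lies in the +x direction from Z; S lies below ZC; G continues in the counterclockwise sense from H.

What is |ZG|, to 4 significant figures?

55.48

Z is at the origin; ZC is horizontal with |ZC| = 49.3 and C on the +x side, so C = (49.30, 0.000). Since A1 is tangent to ZC there, SC ⟂ ZC, so S = C + (0, -6.6) = (49.30, -6.600). On A1, C sits at bearing 90° from S; an 81° counterclockwise sweep puts H at bearing 171°, so H = S + 6.6·(cos 171°, sin 171°) = (42.78, -5.568). Since A1 is tangent to HG there, SH ⟂ HG, so HG runs along (−sin 171°, cos 171°); with |HG| = 36.1, G = (37.13, -41.22). Then |ZG| = |G − Z| = 55.48.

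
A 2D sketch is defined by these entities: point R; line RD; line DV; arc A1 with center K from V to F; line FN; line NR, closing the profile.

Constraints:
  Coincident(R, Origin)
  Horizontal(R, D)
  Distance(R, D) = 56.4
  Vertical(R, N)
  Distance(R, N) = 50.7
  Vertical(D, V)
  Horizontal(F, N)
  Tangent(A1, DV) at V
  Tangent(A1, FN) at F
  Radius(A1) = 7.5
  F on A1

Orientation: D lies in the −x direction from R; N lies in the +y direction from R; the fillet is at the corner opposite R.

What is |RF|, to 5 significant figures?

70.439

R is at the origin; RD is horizontal with |RD| = 56.4 and D on the −x side, so D = (-56.400, 0.0000). RN is vertical with |RN| = 50.7 and N on the +y side, so N = (0.0000, 50.700). The virtual corner opposite R is at (-56.400, 50.700). Tangency of A1 to DV means the radius KV is perpendicular to DV and tangency of A1 to FN means the radius KF is perpendicular to FN, with radius 7.5, so the center K sits 7.5 in from both sides at K = (-48.900, 43.200). That places the tangent points at V = (-56.400, 43.200) on DV and F = (-48.900, 50.700) on FN. Then |RF| = |F − R| = 70.439.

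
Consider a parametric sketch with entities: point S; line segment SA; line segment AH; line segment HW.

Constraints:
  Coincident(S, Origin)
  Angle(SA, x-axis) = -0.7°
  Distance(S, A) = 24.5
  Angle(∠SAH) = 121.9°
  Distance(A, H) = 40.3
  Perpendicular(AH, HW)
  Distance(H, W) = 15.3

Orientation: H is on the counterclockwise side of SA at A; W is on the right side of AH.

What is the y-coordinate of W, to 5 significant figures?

25.408

S is at the origin; SA runs at -0.7° with length 24.5, so A = 24.5·(cos -0.7°, sin -0.7°) = (24.498, -0.29932). ∠SAH = 121.9°, so AH runs at -0.7° + (180° − 121.9°) = 57.400° from the x-axis; with |AH| = 40.3, H = A + 40.3·(cos 57.400°, sin 57.400°) = (46.211, 33.652). The perpendicularity gives HW at right angles to AH; with |HW| = 15.3 on the right of AH, W = H + 15.3·(0.84245, -0.53877) = (59.100, 25.408). So W.y = 25.408.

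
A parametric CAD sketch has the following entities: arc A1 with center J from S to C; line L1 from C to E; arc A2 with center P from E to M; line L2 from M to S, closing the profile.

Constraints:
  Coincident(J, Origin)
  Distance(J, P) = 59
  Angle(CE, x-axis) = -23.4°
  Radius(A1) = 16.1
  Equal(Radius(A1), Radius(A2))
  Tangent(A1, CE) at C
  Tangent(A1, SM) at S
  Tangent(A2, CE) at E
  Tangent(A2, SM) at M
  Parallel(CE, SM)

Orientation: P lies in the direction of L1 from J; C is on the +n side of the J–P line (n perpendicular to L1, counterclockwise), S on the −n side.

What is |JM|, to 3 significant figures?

61.2

Tangency of A1 to both parallel lines with radius 16.1 puts C and S at J ± 16.1·n: C = (6.39, 14.8), S = (-6.39, -14.8). Equal radii place E and M the same way about P: E = P + 16.1·n = (60.5, -8.66), M = P − 16.1·n = (47.8, -38.2). Then |JM| = |M − J| = 61.2.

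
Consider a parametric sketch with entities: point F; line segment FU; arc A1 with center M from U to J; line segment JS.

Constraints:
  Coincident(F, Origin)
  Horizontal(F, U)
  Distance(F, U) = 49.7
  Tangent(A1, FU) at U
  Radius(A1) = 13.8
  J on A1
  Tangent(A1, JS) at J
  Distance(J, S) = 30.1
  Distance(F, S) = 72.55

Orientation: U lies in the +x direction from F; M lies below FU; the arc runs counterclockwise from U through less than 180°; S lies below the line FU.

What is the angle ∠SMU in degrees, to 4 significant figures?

169.3°

Checks: |MJ| = 13.80 ✓; ∠(MJ, JS) = 90.00° ✓; |JS| = 30.10 ✓; |FS| = 72.55 ✓.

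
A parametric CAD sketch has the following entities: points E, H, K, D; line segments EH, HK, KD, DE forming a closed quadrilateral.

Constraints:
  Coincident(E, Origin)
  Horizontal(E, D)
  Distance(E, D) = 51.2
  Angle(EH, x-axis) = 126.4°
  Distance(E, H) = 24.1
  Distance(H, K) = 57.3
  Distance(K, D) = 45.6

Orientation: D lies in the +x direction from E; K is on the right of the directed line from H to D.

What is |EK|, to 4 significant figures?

33.32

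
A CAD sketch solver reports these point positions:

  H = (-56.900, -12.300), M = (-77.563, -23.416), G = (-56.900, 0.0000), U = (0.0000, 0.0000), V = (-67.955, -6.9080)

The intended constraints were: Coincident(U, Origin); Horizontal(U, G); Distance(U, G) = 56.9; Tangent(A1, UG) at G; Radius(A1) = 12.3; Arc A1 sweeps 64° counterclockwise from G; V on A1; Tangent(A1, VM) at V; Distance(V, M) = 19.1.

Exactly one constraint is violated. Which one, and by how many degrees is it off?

Tangent(A1, VM) at V — off by 4.20°.

U = (0.00, 0.00) ✓; U.y = 0.00, G.y = 0.00 ✓; |UG| = 56.90 ✓; ∠(HG, GU) = 90.00° ✓; |HG| = 12.30 ✓; bearing(H→V) − bearing(H→G) = 64.00° ✓; |HV| = 12.30 ✓; ∠(HV, VM) = 94.20° ✗; |VM| = 19.10 ✓.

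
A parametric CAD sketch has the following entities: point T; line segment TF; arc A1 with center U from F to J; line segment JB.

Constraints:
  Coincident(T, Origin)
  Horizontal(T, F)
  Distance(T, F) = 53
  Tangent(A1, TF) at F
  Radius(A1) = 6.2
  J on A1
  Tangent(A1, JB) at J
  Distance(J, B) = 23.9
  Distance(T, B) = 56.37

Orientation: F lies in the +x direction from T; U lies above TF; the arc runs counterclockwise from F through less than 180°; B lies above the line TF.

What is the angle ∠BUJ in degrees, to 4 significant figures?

75.46°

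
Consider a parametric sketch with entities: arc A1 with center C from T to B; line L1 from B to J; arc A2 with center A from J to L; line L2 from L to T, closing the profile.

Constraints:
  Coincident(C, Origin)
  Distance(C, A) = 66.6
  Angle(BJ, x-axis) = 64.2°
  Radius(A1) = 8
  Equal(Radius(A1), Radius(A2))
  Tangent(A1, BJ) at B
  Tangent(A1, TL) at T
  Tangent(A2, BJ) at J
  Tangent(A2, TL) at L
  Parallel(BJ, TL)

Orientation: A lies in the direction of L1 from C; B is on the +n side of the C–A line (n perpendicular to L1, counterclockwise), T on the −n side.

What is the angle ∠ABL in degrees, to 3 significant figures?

6.66°

The slot axis is L1's direction at 64.2°, so u = (cos 64.2°, sin 64.2°) = (0.435, 0.900) and n = (−sin 64.2°, cos 64.2°) = (-0.900, 0.435). C is at the origin and A lies 66.6 along u from C, so A = 66.6·u = (29.0, 60.0). Tangency of A1 to both parallel lines with radius 8.0 puts B and T at C ± 8.0·n: B = (-7.20, 3.48), T = (7.20, -3.48). Equal radii place J and L the same way about A: J = A + 8.0·n = (21.8, 63.4), L = A − 8.0·n = (36.2, 56.5). Then cos ∠ABL = BA·BL / (|BA||BL|), giving 6.66°.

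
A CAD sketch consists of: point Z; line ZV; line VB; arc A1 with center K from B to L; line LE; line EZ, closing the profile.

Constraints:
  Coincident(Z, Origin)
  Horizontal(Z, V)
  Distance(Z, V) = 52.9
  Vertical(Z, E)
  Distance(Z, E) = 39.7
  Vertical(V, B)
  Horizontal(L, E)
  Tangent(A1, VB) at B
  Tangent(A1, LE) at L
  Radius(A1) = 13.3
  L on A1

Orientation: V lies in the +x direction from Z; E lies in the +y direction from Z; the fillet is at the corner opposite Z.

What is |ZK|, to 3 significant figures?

47.6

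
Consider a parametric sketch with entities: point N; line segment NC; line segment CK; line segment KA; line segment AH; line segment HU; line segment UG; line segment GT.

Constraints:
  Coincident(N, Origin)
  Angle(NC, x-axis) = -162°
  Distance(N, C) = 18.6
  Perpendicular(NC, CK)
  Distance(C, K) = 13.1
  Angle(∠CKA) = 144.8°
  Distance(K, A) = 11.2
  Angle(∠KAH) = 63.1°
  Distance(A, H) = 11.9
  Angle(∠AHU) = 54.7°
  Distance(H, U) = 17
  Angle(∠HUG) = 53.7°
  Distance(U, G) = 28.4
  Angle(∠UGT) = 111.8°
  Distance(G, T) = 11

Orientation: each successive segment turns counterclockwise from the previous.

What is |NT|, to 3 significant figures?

31.0

N is at the origin; NC runs at -162.0° with length 18.6, so C = (-17.7, -5.75). The perpendicularity gives CK at right angles to NC, so CK runs at -72.0°; with |CK| = 13.1, K = (-13.6, -18.2). ∠CKA = 144.8° gives KA at -36.8° from the x-axis; with |KA| = 11.2, A = (-4.67, -24.9). ∠KAH = 63.1° gives AH at 80.1° from the x-axis; with |AH| = 11.9, H = (-2.63, -13.2). ∠AHU = 54.7° gives HU at -155° from the x-axis; with |HU| = 17.0, U = (-18.0, -20.5). ∠HUG = 53.7° gives UG at -28.3° from the x-axis; with |UG| = 28.4, G = (7.02, -33.9). ∠UGT = 111.8° gives GT at 39.9° from the x-axis; with |GT| = 11.0, T = (15.5, -26.9). Then |NT| = |T − N| = 31.0.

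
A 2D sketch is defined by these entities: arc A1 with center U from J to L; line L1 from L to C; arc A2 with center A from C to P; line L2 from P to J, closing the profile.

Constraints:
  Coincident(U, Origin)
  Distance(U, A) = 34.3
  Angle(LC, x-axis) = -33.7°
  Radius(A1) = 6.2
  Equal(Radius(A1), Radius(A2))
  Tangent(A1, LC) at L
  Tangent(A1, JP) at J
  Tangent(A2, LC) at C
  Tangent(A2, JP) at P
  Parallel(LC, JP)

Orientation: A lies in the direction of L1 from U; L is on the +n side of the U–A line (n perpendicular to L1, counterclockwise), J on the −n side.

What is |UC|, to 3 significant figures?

34.9

The slot axis is L1's direction at -33.7°, so u = (cos -33.7°, sin -33.7°) = (0.832, -0.555) and n = (−sin -33.7°, cos -33.7°) = (0.555, 0.832). U is at the origin and A lies 34.3 along u from U, so A = 34.3·u = (28.5, -19.0). Tangency of A1 to both parallel lines with radius 6.2 puts L and J at U ± 6.2·n: L = (3.44, 5.16), J = (-3.44, -5.16). Equal radii place C and P the same way about A: C = A + 6.2·n = (32.0, -13.9), P = A − 6.2·n = (25.1, -24.2). Then |UC| = |C − U| = 34.9.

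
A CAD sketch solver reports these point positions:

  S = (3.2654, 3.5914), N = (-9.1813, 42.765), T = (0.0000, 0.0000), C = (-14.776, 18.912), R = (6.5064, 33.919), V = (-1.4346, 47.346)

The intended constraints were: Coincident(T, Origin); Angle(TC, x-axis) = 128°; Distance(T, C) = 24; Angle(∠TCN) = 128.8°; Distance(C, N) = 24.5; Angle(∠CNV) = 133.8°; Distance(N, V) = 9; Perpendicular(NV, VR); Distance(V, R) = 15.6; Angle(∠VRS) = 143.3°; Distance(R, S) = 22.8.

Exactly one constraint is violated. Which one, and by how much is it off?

Distance(R, S) = 22.8 — off by 7.70.

T = (0.00, 0.00) ✓; TC at 128.0° ✓; |TC| = 24.00 ✓; ∠TCN = 128.8° ✓; |CN| = 24.50 ✓; ∠CNV = 133.8° ✓; |NV| = 9.000 ✓; ∠(NV, VR) = 90.00° ✓; |VR| = 15.60 ✓; ∠VRS = 143.3° ✓; |RS| = 30.50 ✗.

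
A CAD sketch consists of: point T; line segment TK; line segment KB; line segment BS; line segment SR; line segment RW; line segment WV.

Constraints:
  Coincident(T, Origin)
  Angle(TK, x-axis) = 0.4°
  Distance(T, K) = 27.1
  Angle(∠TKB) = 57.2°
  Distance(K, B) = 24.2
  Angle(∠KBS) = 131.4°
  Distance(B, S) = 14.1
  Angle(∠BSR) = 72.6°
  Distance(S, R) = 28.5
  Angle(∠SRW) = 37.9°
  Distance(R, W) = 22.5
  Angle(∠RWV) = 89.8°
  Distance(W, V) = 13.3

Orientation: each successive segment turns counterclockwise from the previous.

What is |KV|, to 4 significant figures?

31.02

∠SRW = 37.9° gives RW at 61.30° from the x-axis; with |RW| = 22.5, W = (15.25, 14.05). ∠RWV = 89.8° gives WV at 151.5° from the x-axis; with |WV| = 13.3, V = (3.566, 20.40). Then |KV| = |V − K| = 31.02.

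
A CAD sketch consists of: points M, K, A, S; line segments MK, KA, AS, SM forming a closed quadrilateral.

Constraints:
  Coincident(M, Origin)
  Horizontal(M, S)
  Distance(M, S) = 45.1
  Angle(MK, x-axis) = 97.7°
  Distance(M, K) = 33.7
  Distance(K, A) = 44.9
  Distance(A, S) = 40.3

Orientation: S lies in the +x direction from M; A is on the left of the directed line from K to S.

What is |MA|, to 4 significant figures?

56.47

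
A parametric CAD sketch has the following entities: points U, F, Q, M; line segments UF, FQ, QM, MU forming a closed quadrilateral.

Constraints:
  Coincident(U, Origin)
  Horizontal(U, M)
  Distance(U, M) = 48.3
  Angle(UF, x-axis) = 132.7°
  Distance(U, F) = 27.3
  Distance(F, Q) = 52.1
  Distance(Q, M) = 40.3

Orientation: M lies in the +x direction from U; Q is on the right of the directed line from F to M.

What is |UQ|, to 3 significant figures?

25.0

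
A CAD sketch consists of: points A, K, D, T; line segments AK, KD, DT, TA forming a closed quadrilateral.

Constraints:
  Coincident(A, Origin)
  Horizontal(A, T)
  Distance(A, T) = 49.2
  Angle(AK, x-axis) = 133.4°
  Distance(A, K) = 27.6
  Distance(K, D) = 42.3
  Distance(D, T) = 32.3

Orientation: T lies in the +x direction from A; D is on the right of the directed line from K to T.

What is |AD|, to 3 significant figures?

17.1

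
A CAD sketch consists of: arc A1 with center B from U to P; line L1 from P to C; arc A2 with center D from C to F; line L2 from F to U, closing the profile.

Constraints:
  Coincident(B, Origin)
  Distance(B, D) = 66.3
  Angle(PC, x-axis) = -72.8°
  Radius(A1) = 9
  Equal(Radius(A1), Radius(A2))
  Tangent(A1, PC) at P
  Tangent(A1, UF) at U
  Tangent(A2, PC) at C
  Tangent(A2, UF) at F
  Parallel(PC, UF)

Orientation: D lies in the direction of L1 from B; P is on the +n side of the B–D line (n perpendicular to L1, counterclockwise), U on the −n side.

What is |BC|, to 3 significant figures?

66.9

The slot axis is L1's direction at -72.8°, so u = (cos -72.8°, sin -72.8°) = (0.296, -0.955) and n = (−sin -72.8°, cos -72.8°) = (0.955, 0.296). B is at the origin and D lies 66.3 along u from B, so D = 66.3·u = (19.6, -63.3). Tangency of A1 to both parallel lines with radius 9.0 puts P and U at B ± 9.0·n: P = (8.60, 2.66), U = (-8.60, -2.66). Equal radii place C and F the same way about D: C = D + 9.0·n = (28.2, -60.7), F = D − 9.0·n = (11.0, -66.0). Then |BC| = |C − B| = 66.9.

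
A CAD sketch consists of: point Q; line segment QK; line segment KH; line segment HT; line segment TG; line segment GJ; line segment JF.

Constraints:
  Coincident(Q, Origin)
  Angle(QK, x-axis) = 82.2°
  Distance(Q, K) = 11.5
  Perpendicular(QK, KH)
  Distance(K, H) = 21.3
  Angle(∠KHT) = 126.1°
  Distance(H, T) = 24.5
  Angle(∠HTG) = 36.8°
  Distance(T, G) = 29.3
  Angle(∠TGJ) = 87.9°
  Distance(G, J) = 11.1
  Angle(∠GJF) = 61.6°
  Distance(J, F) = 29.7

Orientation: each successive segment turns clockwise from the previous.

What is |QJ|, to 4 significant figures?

15.69

Q is at the origin; QK runs at 82.2° with length 11.5, so K = (1.561, 11.39). The perpendicularity gives KH at right angles to QK, so KH runs at -7.800°; with |KH| = 21.3, H = (22.66, 8.503). ∠KHT = 126.1° gives HT at -61.70° from the x-axis; with |HT| = 24.5, T = (34.28, -13.07). ∠HTG = 36.8° gives TG at 155.1° from the x-axis; with |TG| = 29.3, G = (7.702, -0.7325). ∠TGJ = 87.9° gives GJ at 63.00° from the x-axis; with |GJ| = 11.1, J = (12.74, 9.158). Then |QJ| = |J − Q| = 15.69.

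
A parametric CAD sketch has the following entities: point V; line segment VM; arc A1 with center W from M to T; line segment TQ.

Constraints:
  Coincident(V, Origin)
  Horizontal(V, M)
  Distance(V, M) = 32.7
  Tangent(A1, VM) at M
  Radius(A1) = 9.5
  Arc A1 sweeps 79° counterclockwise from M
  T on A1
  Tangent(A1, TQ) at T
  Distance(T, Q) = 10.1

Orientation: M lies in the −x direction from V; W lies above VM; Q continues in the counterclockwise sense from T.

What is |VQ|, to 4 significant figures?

27.75

V is at the origin; VM is horizontal with |VM| = 32.7 and M on the −x side, so M = (-32.70, 0.000). A1 meets VM tangentially, so WM is at right angles to VM, so W = M + (0, 9.5) = (-32.70, 9.500). On A1, M sits at bearing -90° from W; a 79° counterclockwise sweep puts T at bearing -11°, so T = W + 9.5·(cos -11°, sin -11°) = (-23.37, 7.687). The tangent condition forces WT to be normal to TQ, so TQ runs along (−sin -11°, cos -11°); with |TQ| = 10.1, Q = (-21.45, 17.60). Then |VQ| = |Q − V| = 27.75.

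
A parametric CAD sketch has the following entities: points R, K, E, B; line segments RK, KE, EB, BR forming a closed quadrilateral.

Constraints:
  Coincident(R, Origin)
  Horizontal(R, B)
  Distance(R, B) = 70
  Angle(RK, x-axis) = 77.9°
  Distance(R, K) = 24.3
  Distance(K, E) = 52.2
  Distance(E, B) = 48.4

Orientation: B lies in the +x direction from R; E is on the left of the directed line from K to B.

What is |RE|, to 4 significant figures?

69.42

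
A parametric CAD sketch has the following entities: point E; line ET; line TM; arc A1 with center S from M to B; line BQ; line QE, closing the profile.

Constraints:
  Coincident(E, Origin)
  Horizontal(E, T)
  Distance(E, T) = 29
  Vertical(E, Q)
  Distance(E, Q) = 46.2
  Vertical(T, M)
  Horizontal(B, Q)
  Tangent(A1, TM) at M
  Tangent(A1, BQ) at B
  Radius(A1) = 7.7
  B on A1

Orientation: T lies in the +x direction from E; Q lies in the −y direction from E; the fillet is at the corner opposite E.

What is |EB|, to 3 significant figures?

50.9

E is at the origin; E and T share the same y with |ET| = 29.0 and T on the +x side, so T = (29.0, 0.00). EQ is vertical with |EQ| = 46.2 and Q on the −y side, so Q = (0.00, -46.2). The virtual corner opposite E is at (29.0, -46.2). The tangent condition forces SM to be normal to TM and A1 meets BQ tangentially, so SB is at right angles to BQ, with radius 7.7, so the center S sits 7.7 in from both sides at S = (21.3, -38.5). That places the tangent points at M = (29.0, -38.5) on TM and B = (21.3, -46.2) on BQ. Then |EB| = |B − E| = 50.9.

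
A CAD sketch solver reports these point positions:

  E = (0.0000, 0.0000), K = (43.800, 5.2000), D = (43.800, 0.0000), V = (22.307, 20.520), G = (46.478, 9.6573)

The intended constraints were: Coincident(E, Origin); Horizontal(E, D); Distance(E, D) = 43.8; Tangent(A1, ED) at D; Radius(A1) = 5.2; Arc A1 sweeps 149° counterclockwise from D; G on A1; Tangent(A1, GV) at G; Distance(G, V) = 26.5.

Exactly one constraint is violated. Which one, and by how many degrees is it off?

Tangent(A1, GV) at G — off by 6.80°.

E = (0.00, 0.00) ✓; E.y = 0.00, D.y = 0.00 ✓; |ED| = 43.80 ✓; ∠(KD, DE) = 90.00° ✓; |KD| = 5.200 ✓; bearing(K→G) − bearing(K→D) = 149.0° ✓; |KG| = 5.200 ✓; ∠(KG, GV) = 83.20° ✗; |GV| = 26.50 ✓.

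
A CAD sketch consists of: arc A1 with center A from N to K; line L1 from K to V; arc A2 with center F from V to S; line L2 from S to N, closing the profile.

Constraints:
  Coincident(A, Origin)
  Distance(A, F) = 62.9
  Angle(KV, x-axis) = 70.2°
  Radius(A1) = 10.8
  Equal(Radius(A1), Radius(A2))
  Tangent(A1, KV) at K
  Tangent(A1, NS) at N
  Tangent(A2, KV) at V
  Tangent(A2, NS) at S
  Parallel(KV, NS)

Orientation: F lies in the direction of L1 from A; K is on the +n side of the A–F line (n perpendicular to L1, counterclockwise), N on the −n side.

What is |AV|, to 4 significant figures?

63.82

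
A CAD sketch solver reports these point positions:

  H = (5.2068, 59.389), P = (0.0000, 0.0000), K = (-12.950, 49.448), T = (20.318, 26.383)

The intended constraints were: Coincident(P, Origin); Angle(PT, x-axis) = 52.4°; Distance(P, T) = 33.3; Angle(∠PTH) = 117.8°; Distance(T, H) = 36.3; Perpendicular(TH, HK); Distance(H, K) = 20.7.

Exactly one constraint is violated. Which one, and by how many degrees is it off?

Perpendicular(TH, HK) — off by 4.10°.

P = (0.00, 0.00) ✓; PT at 52.40° ✓; |PT| = 33.30 ✓; ∠PTH = 117.8° ✓; |TH| = 36.30 ✓; ∠(TH, HK) = 94.10° ✗; |HK| = 20.70 ✓.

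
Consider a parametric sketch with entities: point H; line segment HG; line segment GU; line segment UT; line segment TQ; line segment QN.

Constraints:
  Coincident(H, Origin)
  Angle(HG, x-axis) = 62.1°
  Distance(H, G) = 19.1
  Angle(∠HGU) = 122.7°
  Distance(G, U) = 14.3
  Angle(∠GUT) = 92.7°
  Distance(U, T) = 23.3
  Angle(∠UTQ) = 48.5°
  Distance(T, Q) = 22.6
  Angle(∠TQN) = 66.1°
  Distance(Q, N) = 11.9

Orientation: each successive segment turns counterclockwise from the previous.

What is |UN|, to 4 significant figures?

6.975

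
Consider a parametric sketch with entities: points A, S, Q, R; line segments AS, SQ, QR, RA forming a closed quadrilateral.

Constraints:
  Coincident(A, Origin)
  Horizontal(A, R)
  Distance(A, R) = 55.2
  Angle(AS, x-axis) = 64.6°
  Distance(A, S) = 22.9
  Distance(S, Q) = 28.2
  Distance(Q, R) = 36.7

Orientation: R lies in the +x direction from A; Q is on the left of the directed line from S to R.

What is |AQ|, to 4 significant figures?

47.65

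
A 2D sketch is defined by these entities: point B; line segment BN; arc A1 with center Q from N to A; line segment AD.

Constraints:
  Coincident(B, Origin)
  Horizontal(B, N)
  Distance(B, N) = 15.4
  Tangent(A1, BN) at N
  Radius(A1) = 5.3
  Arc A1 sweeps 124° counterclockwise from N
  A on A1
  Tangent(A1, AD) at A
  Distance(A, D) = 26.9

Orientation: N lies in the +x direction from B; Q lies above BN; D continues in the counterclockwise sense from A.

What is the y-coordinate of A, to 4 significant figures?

8.264

The tangent condition forces QN to be normal to BN, so Q = N + (0, 5.3) = (15.40, 5.300). On A1, N sits at bearing -90° from Q; a 124° counterclockwise sweep puts A at bearing 34°, so A = Q + 5.3·(cos 34°, sin 34°) = (19.79, 8.264). So A.y = 8.264.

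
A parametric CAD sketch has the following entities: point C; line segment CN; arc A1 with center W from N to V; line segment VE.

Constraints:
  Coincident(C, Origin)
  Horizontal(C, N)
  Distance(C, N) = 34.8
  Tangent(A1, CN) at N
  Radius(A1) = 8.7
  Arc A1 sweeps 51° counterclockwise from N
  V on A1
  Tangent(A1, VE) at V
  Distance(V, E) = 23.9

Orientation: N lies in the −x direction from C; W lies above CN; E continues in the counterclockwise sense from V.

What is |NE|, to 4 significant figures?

30.83

C is at the origin; CN is horizontal with |CN| = 34.8 and N on the −x side, so N = (-34.80, 0.000). The tangent condition forces WN to be normal to CN, so W = N + (0, 8.7) = (-34.80, 8.700). On A1, N sits at bearing -90° from W; a 51° counterclockwise sweep puts V at bearing -39°, so V = W + 8.7·(cos -39°, sin -39°) = (-28.04, 3.225). Tangency of A1 to VE means the radius WV is perpendicular to VE, so VE runs along (−sin -39°, cos -39°); with |VE| = 23.9, E = (-13.00, 21.80). Then |NE| = |E − N| = 30.83.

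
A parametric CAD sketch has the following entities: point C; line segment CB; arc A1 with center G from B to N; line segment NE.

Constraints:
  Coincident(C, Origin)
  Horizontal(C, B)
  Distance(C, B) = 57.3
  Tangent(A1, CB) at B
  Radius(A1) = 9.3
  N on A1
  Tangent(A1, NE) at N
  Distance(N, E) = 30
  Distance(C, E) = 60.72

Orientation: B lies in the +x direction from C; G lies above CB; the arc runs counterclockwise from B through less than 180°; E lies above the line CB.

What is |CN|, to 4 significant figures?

66.42

Checks: |GN| = 9.300 ✓; ∠(GN, NE) = 90.00° ✓; |NE| = 30.00 ✓; |CE| = 60.72 ✓.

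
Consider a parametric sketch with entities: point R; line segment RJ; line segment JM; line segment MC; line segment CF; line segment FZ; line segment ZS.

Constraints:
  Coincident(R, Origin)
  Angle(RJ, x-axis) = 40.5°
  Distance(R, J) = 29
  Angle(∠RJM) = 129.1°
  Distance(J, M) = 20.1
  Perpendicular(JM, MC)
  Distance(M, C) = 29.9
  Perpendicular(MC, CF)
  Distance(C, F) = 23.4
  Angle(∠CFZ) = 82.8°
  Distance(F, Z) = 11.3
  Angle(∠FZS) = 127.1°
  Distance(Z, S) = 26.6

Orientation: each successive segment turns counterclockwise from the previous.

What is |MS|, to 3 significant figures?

5.53

∠CFZ = 82.8° gives FZ at 8.60° from the x-axis; with |FZ| = 11.3, Z = (3.41, 16.5). ∠FZS = 127.1° gives ZS at 61.5° from the x-axis; with |ZS| = 26.6, S = (16.1, 39.9). Then |MS| = |S − M| = 5.53.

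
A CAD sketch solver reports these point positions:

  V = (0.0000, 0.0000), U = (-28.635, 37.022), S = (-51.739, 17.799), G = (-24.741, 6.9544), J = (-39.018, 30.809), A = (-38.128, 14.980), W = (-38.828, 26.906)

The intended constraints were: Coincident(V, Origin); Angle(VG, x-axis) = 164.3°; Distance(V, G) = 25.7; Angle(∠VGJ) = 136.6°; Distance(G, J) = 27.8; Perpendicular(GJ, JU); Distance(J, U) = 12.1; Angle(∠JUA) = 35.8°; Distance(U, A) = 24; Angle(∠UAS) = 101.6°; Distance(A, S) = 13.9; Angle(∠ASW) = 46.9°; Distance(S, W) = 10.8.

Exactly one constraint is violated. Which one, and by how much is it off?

Distance(S, W) = 10.8 — off by 5.00.

V = (0.00, 0.00) ✓; VG at 164.3° ✓; |VG| = 25.70 ✓; ∠VGJ = 136.6° ✓; |GJ| = 27.80 ✓; ∠(GJ, JU) = 90.01° ✓; |JU| = 12.10 ✓; ∠JUA = 35.80° ✓; |UA| = 24.00 ✓; ∠UAS = 101.6° ✓; |AS| = 13.90 ✓; ∠ASW = 46.90° ✓; |SW| = 15.80 ✗.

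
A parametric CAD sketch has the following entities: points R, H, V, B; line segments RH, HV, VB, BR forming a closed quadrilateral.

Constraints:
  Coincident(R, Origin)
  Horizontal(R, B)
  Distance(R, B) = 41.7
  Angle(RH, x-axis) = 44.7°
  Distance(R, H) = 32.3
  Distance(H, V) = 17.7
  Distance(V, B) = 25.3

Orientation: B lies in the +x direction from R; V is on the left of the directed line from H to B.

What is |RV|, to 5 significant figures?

47.715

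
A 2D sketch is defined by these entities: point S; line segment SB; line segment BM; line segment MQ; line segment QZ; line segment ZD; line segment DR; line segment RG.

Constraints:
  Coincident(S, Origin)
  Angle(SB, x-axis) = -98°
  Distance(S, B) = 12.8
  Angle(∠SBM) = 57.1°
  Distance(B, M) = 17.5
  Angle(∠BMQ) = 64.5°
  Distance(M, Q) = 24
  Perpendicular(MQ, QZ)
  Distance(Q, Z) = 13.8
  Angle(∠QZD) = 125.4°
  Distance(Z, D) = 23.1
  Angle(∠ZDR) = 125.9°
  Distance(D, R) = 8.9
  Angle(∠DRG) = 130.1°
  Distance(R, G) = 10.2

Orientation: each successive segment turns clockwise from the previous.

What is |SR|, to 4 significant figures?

26.15

S is at the origin; SB runs at -98.0° with length 12.8, so B = (-1.781, -12.68). ∠SBM = 57.1° gives BM at 139.1° from the x-axis; with |BM| = 17.5, M = (-15.01, -1.217). ∠BMQ = 64.5° gives MQ at 23.60° from the x-axis; with |MQ| = 24.0, Q = (6.984, 8.391). The perpendicularity gives QZ at right angles to MQ, so QZ runs at -66.40°; with |QZ| = 13.8, Z = (12.51, -4.255). ∠QZD = 125.4° gives ZD at -121.0° from the x-axis; with |ZD| = 23.1, D = (0.6113, -24.06). ∠ZDR = 125.9° gives DR at -175.1° from the x-axis; with |DR| = 8.9, R = (-8.256, -24.82). Then |SR| = |R − S| = 26.15.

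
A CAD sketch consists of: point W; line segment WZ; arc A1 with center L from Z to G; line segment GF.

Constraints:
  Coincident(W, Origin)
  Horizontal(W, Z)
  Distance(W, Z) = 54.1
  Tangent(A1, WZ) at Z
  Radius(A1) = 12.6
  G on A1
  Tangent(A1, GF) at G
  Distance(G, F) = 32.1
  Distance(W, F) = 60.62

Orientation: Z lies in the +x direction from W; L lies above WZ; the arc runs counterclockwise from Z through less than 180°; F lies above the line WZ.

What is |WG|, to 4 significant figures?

66.72

Checks: |LG| = 12.60 ✓; ∠(LG, GF) = 90.00° ✓; |GF| = 32.10 ✓; |WF| = 60.62 ✓.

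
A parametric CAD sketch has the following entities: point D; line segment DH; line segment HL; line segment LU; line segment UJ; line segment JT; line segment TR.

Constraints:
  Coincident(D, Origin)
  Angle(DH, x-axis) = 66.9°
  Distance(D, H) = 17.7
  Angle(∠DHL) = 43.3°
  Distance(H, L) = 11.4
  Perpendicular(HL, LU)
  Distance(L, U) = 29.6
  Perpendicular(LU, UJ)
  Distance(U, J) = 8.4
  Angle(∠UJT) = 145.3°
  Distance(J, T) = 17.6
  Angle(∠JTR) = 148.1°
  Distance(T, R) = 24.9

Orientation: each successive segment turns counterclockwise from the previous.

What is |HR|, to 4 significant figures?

21.61

D is at the origin; DH runs at 66.9° with length 17.7, so H = (6.944, 16.28). ∠DHL = 43.3° gives HL at -156.4° from the x-axis; with |HL| = 11.4, L = (-3.502, 11.72). HL is perpendicular to LU, so LU runs at -66.40°; with |LU| = 29.6, U = (8.348, -15.41). The perpendicularity gives UJ at right angles to LU, so UJ runs at 23.60°; with |UJ| = 8.4, J = (16.05, -12.04). ∠UJT = 145.3° gives JT at 58.30° from the x-axis; with |JT| = 17.6, T = (25.29, 2.930). ∠JTR = 148.1° gives TR at 90.20° from the x-axis; with |TR| = 24.9, R = (25.21, 27.83). Then |HR| = |R − H| = 21.61.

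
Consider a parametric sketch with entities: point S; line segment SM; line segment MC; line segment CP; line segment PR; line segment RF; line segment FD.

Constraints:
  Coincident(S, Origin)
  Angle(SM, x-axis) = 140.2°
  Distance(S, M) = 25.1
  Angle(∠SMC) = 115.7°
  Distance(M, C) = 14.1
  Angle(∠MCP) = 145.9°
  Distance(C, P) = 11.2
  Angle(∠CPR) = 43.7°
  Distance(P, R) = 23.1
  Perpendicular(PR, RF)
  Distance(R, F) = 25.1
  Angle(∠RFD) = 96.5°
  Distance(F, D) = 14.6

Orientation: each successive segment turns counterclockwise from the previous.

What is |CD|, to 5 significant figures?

19.021

S is at the origin; SM runs at 140.2° with length 25.1, so M = (-19.284, 16.067). ∠SMC = 115.7° gives MC at -155.50° from the x-axis; with |MC| = 14.1, C = (-32.114, 10.220). ∠MCP = 145.9° gives CP at -121.40° from the x-axis; with |CP| = 11.2, P = (-37.950, 0.65981). ∠CPR = 43.7° gives PR at 14.900° from the x-axis; with |PR| = 23.1, R = (-15.626, 6.5996). PR is perpendicular to RF, so RF runs at 104.90°; with |RF| = 25.1, F = (-22.080, 30.856). ∠RFD = 96.5° gives FD at -171.60° from the x-axis; with |FD| = 14.6, D = (-36.524, 28.723). Then |CD| = |D − C| = 19.021.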